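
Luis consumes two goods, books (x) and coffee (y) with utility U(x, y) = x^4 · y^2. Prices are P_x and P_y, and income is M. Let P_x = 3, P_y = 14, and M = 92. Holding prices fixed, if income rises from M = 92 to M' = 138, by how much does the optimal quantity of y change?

Δy* = 1.0952

Tangency: MRS = 2·y/x = P_x/P_y.
Rearranging, P_y·y = (1/2)·P_x·x. Substituting into the budget gives P_x·x·(1 + (1/2)) = M.
Demand: x*(P_x,P_y,M) = 2/3·M/P_x and y* = 1/3·M/P_y.
At P_x=3, P_y=14, M=92: y* = 1/3·92/14 = 2.1905.
At M' = 138: y* = 3.2857. Change: 3.2857 − 2.1905 = 1.0952.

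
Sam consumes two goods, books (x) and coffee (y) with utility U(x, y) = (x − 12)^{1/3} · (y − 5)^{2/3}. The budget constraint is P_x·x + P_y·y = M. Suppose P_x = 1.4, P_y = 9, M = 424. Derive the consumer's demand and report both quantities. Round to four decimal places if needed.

MRS = (1/2)·(y−5)/(x−12). Tangency with P_x/P_y gives y−5 = 2·(P_x/P_y)·(x−12).
After buying the subsistence bundle (12, 5), a share 1/3 of the remaining income goes to x: x* = 12 + 1/3·(M − 12P_x − 5P_y)/P_x.
Discretionary income = 424 − 12·1.4 − 5·9 = 362.2; x* = 12 + 1/3·362.2/1.4 = 98.2381; y* = 5 + 2/3·362.2/9 = 31.8296.

x* = 98.2381, y* = 31.8296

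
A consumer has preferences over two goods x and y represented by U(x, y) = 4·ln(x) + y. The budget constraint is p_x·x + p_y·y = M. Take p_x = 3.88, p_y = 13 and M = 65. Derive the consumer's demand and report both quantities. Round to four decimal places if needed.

x* = 13.4021, y* = 1

Set MRS = p_x/p_y: (4/x)/1 = p_x/p_y.
So x*(p_x,p_y) = 4·p_y/p_x, independent of income; and y* = (M − 4·p_y)/p_y.
At the given prices: x* = 4·13/3.88 = 13.4021, and y* = 1.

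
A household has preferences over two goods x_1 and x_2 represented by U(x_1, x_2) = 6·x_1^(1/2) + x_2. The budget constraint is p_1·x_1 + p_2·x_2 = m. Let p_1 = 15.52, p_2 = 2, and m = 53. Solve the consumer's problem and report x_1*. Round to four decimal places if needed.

MU_x_1 = 3/√x_1, MU_x_2 = 1. Tangency: 3/√x_1 = p_1/p_2.
Solve: √x_1 = 3·p_2/p_1, so x_1*(p_1,p_2) = (3·p_2/p_1)², and x_2* = (m − p_1·x_1*)/p_2.
Plugging in: x_1* = (3·2/15.52)² = 0.1495.

x_1* = 0.1495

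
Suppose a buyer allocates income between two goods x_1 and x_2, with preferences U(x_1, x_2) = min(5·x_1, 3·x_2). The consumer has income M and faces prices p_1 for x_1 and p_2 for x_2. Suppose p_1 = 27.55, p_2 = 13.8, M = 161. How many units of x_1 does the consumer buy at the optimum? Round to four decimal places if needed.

x_1* = 3.185

Leontief preferences: the optimum is at the kink where x_1/3 = x_2/5, i.e. x_2 = (5/3)·x_1.
Budget: p_1·x_1 + p_2·(5/3)·x_1 = M, so (3·p_1 + 5·p_2)·x_1 = 3·M.
Demand: x_1*(p_1,p_2,M) = 3·M/(3·p_1 + 5·p_2), x_2* = 5·M/(3·p_1 + 5·p_2).
Here 3·27.55 + 5·13.8 = 151.65, giving x_1* = 3.185.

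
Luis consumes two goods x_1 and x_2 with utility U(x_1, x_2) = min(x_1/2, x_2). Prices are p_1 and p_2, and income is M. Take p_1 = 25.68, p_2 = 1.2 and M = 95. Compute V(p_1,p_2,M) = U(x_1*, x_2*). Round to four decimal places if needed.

V = 1.8075

With perfect complements, no substitution: consume in ratio x_1:x_2 = 2:1.
Budget: p_1·x_1 + p_2·(1/2)·x_1 = M, so (2·p_1 + p_2)·x_1 = 2·M.
Demand: x_1*(p_1,p_2,M) = 2·M/(2·p_1 + p_2), x_2* = M/(2·p_1 + p_2).
Here 2·25.68 + 1.2 = 52.56, giving x_1* = 3.6149 and x_2* = 1.8075.
Utility at the optimum: U(3.6149, 1.8075) = 1.8075.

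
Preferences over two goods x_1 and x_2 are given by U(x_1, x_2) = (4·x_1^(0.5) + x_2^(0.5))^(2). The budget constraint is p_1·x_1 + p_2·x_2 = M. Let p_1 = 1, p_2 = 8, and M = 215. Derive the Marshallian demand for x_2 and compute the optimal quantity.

MU_x_1 ∝ 4·x_1^(-0.5), MU_x_2 ∝ x_2^(-0.5), so MRS = 4·(x_2/x_1)^(0.5) = p_1/p_2.
Hence x_2/x_1 = ((1/4)·p_1/p_2)^(1/(0.5)), i.e. raised to the 2 power.
With the ratio pinned down, the budget gives x_1* = M/(p_1 + p_2·(x_2/x_1)) and x_2* = (x_2/x_1)·x_1*.
Numerically x_2/x_1 = 0.000977, so x_1* = 215/(1 + 8·0.000977) = 213.3333 and x_2* = 0.000977·213.3333 = 0.2083.

x_2* = 0.2083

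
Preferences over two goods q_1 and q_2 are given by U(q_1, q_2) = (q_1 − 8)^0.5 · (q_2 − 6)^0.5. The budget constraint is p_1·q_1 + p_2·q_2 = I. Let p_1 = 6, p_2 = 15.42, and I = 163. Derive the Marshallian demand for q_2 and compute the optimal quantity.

q_2* = 6.7289

Substituting into the budget: q_1* = 8 + 0.5·(I − 8·p_1 − 6·p_2)/p_1, and q_2* = 6 + 0.5·(…)/p_2.
Discretionary income = 163 − 8·6 − 6·15.42 = 22.48; q_2* = 6 + 0.5·22.48/15.42 = 6.7289.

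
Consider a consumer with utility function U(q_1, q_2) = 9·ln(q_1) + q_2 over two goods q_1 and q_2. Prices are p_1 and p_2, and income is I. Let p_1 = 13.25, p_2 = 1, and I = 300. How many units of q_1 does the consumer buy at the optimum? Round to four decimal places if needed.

Set MRS = p_1/p_2: (9/q_1)/1 = p_1/p_2.
So q_1*(p_1,p_2) = 9·p_2/p_1, independent of income; and q_2* = (I − 9·p_2)/p_2.
At the given prices: q_1* = 9·1/13.25 = 0.6792.

q_1* = 0.6792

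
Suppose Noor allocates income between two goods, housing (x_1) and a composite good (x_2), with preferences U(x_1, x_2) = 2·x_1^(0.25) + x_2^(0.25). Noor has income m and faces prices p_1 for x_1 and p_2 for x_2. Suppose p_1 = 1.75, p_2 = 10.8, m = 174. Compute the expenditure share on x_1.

MU_x_1 ∝ 2·x_1^(-0.75), MU_x_2 ∝ x_2^(-0.75), so MRS = 2·(x_2/x_1)^(0.75) = p_1/p_2.
Solve for the ratio: x_2/x_1 = [(1/2)·p_1/p_2]^(4/3).
Substitute x_2 = (x_2/x_1)·x_1 into the budget: x_1* = m/(p_1 + p_2·(x_2/x_1)).
Numerically x_2/x_1 = 0.035057, so x_1* = 174/(1.75 + 10.8·0.035057) = 81.7431 and x_2* = 0.035057·81.7431 = 2.8657.
Expenditure on x_1: 1.75·81.7431 = 143.0505; share = 0.8221.

share on x_1 = 0.8221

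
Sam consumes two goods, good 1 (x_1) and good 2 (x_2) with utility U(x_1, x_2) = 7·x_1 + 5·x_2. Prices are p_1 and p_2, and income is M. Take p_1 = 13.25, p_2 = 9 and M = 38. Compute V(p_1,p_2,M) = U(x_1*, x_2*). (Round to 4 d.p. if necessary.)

V = 21.1111

Linear utility — the consumer picks whichever good has higher MU/price: 7/13.25 = 0.5283 vs 5/9 = 0.5556.
x_2 gives more utility per dollar, so spend all income on x_2: x_2* = M/p_2, x_1* = 0.
Numerically: x_1* = 0, x_2* = 4.2222.
Utility at the optimum: U(0, 4.2222) = 21.1111.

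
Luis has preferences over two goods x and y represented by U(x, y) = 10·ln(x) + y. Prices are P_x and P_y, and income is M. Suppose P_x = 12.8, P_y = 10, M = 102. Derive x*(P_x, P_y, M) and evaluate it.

MU_x = 10/x, MU_y = 1. Tangency: 10/x = P_x/P_y.
So x*(P_x,P_y) = 10·P_y/P_x, independent of income; and y* = (M − 10·P_y)/P_y.
At the given prices: x* = 10·10/12.8 = 7.8125.

x* = 7.8125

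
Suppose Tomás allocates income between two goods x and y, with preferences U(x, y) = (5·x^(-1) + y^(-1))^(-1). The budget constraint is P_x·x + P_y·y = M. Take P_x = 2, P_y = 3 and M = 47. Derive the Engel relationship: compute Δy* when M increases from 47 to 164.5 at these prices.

MRS = MU_x/MU_y = 5·(y/x)^(2). Set equal to P_x/P_y.
Hence y/x = ((1/5)·P_x/P_y)^(1/(2)), i.e. raised to the 0.5 power.
With the ratio pinned down, the budget gives x* = M/(P_x + P_y·(y/x)) and y* = (y/x)·x*.
Numerically y/x = 0.365148, so x* = 47/(2 + 3·0.365148) = 15.1836 and y* = 0.365148·15.1836 = 5.5443.
At M' = 164.5: y* = 19.4049. Change: 19.4049 − 5.5443 = 13.8607.

Δy* = 13.8607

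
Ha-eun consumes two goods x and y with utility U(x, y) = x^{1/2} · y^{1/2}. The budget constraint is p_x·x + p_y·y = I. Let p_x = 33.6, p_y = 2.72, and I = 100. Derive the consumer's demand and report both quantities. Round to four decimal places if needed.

The MRS is y/x. Set MRS = p_x/p_y.
Rearranging, p_y·y = p_x·x. Substituting into the budget gives p_x·x·(1 + 1) = I.
Demand: x*(p_x,p_y,I) = 0.5·I/p_x and y* = 0.5·I/p_y.
At p_x=33.6, p_y=2.72, I=100: x* = 0.5·100/33.6 = 1.4881, y* = 18.3824.

x* = 1.4881, y* = 18.3824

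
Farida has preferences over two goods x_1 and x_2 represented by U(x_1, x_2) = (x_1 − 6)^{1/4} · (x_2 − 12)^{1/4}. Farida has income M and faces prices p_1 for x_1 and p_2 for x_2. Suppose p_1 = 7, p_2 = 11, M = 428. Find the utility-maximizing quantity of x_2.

x_2* = 23.5455

MRS = (x_2−12)/(x_1−6). Tangency with p_1/p_2 gives x_2−12 = (p_1/p_2)·(x_1−6).
Substituting into the budget: x_1* = 6 + 0.5·(M − 6·p_1 − 12·p_2)/p_1, and x_2* = 12 + 0.5·(…)/p_2.
Discretionary income = 428 − 6·7 − 12·11 = 254; x_2* = 12 + 0.5·254/11 = 23.5455.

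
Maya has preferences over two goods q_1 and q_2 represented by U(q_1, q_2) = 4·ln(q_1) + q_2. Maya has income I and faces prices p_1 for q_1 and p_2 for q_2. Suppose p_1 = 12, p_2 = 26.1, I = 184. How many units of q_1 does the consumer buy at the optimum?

q_1* = 8.7

Set MRS = p_1/p_2: (4/q_1)/1 = p_1/p_2.
So q_1*(p_1,p_2) = 4·p_2/p_1, independent of income; and q_2* = (I − 4·p_2)/p_2.
At the given prices: q_1* = 4·26.1/12 = 8.7.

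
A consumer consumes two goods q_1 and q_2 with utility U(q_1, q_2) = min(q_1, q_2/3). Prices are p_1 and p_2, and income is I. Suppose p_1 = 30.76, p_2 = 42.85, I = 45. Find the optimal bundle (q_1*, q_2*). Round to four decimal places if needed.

q_1* = 0.2825, q_2* = 0.8474

With perfect complements, no substitution: consume in ratio q_1:q_2 = 1:3.
Budget: p_1·q_1 + p_2·3·q_1 = I, so (p_1 + 3·p_2)·q_1 = I.
Demand: q_1*(p_1,p_2,I) = I/(p_1 + 3·p_2), q_2* = 3·I/(p_1 + 3·p_2).
Here 30.76 + 3·42.85 = 159.31, giving q_1* = 0.2825 and q_2* = 0.8474.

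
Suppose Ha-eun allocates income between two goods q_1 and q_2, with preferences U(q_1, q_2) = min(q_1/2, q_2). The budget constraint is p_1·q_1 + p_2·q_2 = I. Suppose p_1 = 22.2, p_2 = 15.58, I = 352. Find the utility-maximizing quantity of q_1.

Leontief preferences: the optimum is at the kink where q_1/2 = q_2/1, i.e. q_2 = (1/2)·q_1.
Budget: p_1·q_1 + p_2·(1/2)·q_1 = I, so (2·p_1 + p_2)·q_1 = 2·I.
Demand: q_1*(p_1,p_2,I) = 2·I/(2·p_1 + p_2), q_2* = I/(2·p_1 + p_2).
Here 2·22.2 + 15.58 = 59.98, giving q_1* = 11.7372.

q_1* = 11.7372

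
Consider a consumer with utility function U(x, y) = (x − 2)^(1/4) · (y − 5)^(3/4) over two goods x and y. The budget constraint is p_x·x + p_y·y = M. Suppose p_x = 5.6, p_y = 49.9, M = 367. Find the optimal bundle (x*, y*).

This is Cobb-Douglas in (x−2, y−5): tangency gives 0.25·p_y·(y−5) = 0.75·p_x·(x−2).
Substituting into the budget: x* = 2 + 0.25·(M − 2·p_x − 5·p_y)/p_x, and y* = 5 + 0.75·(…)/p_y.
Discretionary income = 367 − 2·5.6 − 5·49.9 = 106.3; x* = 2 + 0.25·106.3/5.6 = 6.7455; y* = 5 + 0.75·106.3/49.9 = 6.5977.

x* = 6.7455, y* = 6.5977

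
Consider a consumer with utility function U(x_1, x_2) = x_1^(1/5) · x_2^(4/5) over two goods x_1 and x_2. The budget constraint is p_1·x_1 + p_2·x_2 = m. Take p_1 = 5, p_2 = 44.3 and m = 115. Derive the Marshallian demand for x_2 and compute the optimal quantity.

x_2* = 2.0767

At p_1=5, p_2=44.3, m=115: x_2* = 0.8·115/44.3 = 2.0767.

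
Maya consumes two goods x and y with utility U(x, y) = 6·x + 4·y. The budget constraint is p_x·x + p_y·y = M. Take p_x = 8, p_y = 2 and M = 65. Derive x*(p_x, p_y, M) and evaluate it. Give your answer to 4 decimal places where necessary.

x* = 0

y gives more utility per dollar, so spend all income on y: y* = M/p_y, x* = 0.
Numerically: x* = 0, y* = 32.5.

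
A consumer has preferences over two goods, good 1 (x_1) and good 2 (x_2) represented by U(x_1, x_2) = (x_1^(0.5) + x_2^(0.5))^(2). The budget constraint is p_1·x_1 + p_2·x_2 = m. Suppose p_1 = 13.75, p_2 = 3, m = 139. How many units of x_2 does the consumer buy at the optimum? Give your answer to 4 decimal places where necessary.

Numerically x_2/x_1 = 21.006944, so x_1* = 139/(13.75 + 3·21.006944) = 1.8106 and x_2* = 21.006944·1.8106 = 38.0348.

x_2* = 38.0348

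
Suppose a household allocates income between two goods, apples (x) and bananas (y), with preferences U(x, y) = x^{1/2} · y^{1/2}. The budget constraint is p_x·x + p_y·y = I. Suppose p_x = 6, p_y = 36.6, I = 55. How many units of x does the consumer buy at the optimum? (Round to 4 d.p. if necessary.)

Demand: x*(p_x,p_y,I) = 0.5·I/p_x and y* = 0.5·I/p_y.
At p_x=6, p_y=36.6, I=55: x* = 0.5·55/6 = 4.5833.

x* = 4.5833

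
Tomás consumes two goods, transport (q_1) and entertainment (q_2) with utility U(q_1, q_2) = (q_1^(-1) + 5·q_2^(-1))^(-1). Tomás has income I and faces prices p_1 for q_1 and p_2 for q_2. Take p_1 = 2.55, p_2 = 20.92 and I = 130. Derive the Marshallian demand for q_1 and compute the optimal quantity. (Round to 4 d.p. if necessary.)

q_1* = 6.8849

MU_q_1 ∝ q_1^(-2), MU_q_2 ∝ 5·q_2^(-2), so MRS = (1/5)·(q_2/q_1)^(2) = p_1/p_2.
Solve for the ratio: q_2/q_1 = [5·p_1/p_2]^(0.5).
Substitute q_2 = (q_2/q_1)·q_1 into the budget: q_1* = I/(p_1 + p_2·(q_2/q_1)).
Numerically q_2/q_1 = 0.780682, so q_1* = 130/(2.55 + 20.92·0.780682) = 6.8849.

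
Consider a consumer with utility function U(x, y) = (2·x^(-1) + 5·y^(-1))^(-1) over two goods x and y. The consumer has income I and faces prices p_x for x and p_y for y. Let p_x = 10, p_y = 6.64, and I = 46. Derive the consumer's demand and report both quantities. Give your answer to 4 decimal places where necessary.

x* = 2.0101, y* = 3.9004

MRS = MU_x/MU_y = (2/5)·(y/x)^(2). Set equal to p_x/p_y.
Solve for the ratio: y/x = [(5/2)·p_x/p_y]^(0.5).
Substitute y = (y/x)·x into the budget: x* = I/(p_x + p_y·(y/x)).
Numerically y/x = 1.940376, so x* = 46/(10 + 6.64·1.940376) = 2.0101 and y* = 1.940376·2.0101 = 3.9004.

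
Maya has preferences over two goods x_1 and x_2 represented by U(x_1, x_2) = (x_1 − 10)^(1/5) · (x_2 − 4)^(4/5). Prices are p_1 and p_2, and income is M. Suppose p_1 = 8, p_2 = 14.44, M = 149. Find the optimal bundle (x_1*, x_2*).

x_1* = 10.281, x_2* = 4.6227

Substituting into the budget: x_1* = 10 + 0.2·(M − 10·p_1 − 4·p_2)/p_1, and x_2* = 4 + 0.8·(…)/p_2.
Discretionary income = 149 − 10·8 − 4·14.44 = 11.24; x_1* = 10 + 0.2·11.24/8 = 10.281; x_2* = 4 + 0.8·11.24/14.44 = 4.6227.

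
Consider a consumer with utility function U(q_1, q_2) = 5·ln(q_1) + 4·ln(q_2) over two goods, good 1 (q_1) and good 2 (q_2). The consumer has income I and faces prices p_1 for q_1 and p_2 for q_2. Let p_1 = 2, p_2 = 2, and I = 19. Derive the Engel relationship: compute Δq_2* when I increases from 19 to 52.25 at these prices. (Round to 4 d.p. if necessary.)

Δq_2* = 7.3889

MU_q_1/MU_q_2 = (5·q_2)/(4·q_1); tangency sets this equal to p_1/p_2.
So 5·p_2·q_2 = 4·p_1·q_1; combined with the budget, a share 5/9 of income goes to q_1.
Demand: q_1*(p_1,p_2,I) = 5/9·I/p_1 and q_2* = 4/9·I/p_2.
At p_1=2, p_2=2, I=19: q_2* = 4/9·19/2 = 4.2222.
At I' = 52.25: q_2* = 11.6111. Change: 11.6111 − 4.2222 = 7.3889.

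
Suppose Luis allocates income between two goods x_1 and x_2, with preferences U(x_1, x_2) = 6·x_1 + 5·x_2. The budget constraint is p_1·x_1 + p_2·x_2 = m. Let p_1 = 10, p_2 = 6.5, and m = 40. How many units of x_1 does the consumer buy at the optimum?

Linear utility — the consumer picks whichever good has higher MU/price: 6/10 = 0.6 vs 5/6.5 = 0.7692.
x_2 gives more utility per dollar, so spend all income on x_2: x_2* = m/p_2, x_1* = 0.
Numerically: x_1* = 0, x_2* = 6.1538.

x_1* = 0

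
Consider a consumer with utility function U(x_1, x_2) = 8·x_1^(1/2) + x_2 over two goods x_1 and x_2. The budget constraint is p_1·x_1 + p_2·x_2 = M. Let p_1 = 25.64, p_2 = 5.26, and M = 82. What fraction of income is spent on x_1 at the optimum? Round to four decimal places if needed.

Utility is quasi-linear in x_2; the FOC for x_1 is 4/√x_1 = p_1/p_2.
Thus x_1* = (4·p_2/p_1)² — independent of M — with the rest of income spent on x_2.
Plugging in: x_1* = (4·5.26/25.64)² = 0.6734, x_2* = 12.307.
Expenditure on x_1: 25.64·0.6734 = 17.2653; share = 0.2106.

share on x_1 = 0.2106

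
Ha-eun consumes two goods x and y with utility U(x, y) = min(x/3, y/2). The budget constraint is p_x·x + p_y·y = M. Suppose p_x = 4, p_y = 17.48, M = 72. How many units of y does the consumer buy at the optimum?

With perfect complements, no substitution: consume in ratio x:y = 3:2.
Budget: p_x·x + p_y·(2/3)·x = M, so (3·p_x + 2·p_y)·x = 3·M.
Demand: x*(p_x,p_y,M) = 3·M/(3·p_x + 2·p_y), y* = 2·M/(3·p_x + 2·p_y).
Here 3·4 + 2·17.48 = 46.96, giving y* = 3.0664.

y* = 3.0664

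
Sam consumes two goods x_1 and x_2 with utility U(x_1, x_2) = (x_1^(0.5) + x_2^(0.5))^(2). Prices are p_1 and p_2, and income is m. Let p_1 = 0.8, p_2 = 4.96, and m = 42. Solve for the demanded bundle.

x_1* = 45.2083, x_2* = 1.1761

MU_x_1 ∝ x_1^(-0.5), MU_x_2 ∝ x_2^(-0.5), so MRS = (x_2/x_1)^(0.5) = p_1/p_2.
Hence x_2/x_1 = (p_1/p_2)^(1/(0.5)), i.e. raised to the 2 power.
Substitute x_2 = (x_2/x_1)·x_1 into the budget: x_1* = m/(p_1 + p_2·(x_2/x_1)).
Numerically x_2/x_1 = 0.026015, so x_1* = 42/(0.8 + 4.96·0.026015) = 45.2083 and x_2* = 0.026015·45.2083 = 1.1761.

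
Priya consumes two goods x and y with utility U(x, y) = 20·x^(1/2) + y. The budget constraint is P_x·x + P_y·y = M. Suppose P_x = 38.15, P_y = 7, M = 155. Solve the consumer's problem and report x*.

x* = 3.3667

MU_x = 10/√x, MU_y = 1. Tangency: 10/√x = P_x/P_y.
Solve: √x = 10·P_y/P_x, so x*(P_x,P_y) = (10·P_y/P_x)², and y* = (M − P_x·x*)/P_y.
Plugging in: x* = (10·7/38.15)² = 3.3667.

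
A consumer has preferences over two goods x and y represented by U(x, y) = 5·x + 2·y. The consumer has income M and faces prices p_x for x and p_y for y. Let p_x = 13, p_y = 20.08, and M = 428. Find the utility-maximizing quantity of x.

Linear utility — the consumer picks whichever good has higher MU/price: 5/13 = 0.3846 vs 2/20.08 = 0.0996.
x gives more utility per dollar, so spend all income on x: x* = M/p_x, y* = 0.
Numerically: x* = 32.9231, y* = 0.

x* = 32.9231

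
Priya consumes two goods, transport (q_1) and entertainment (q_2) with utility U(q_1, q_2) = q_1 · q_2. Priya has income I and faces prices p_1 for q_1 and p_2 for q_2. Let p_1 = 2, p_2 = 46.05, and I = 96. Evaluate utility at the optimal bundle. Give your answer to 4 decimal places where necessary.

V = 25.0163

Demand: q_1*(p_1,p_2,I) = 0.5·I/p_1 and q_2* = 0.5·I/p_2.
At p_1=2, p_2=46.05, I=96: q_1* = 0.5·96/2 = 24, q_2* = 1.0423.
Utility at the optimum: U(24, 1.0423) = 25.0163.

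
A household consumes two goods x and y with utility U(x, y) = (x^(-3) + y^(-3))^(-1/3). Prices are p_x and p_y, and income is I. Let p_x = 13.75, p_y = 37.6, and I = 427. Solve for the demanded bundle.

x* = 9.9327, y* = 7.7241

Numerically y/x = 0.77764, so x* = 427/(13.75 + 37.6·0.77764) = 9.9327 and y* = 0.77764·9.9327 = 7.7241.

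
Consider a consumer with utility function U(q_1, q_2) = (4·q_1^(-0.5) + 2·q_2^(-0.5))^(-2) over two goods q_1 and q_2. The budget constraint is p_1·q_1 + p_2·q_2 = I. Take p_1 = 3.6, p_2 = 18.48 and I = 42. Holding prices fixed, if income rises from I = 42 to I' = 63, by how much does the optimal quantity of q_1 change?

From the CES first-order condition, 2·(q_2/q_1)^(1.5) = p_1/p_2.
Hence q_2/q_1 = ((1/2)·p_1/p_2)^(1/(1.5)), i.e. raised to the 2/3 power.
Substitute q_2 = (q_2/q_1)·q_1 into the budget: q_1* = I/(p_1 + p_2·(q_2/q_1)).
Numerically q_2/q_1 = 0.211697, so q_1* = 42/(3.6 + 18.48·0.211697) = 5.5909.
At I' = 63: q_1* = 8.3864. Change: 8.3864 − 5.5909 = 2.7955.

Δq_1* = 2.7955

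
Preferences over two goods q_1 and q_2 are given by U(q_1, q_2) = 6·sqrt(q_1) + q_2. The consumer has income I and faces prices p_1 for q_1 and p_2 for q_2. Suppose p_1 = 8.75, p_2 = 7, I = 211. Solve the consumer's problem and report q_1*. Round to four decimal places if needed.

MU_q_1 = 3/√q_1, MU_q_2 = 1. Tangency: 3/√q_1 = p_1/p_2.
Solve: √q_1 = 3·p_2/p_1, so q_1*(p_1,p_2) = (3·p_2/p_1)², and q_2* = (I − p_1·q_1*)/p_2.
Plugging in: q_1* = (3·7/8.75)² = 5.76.

q_1* = 5.76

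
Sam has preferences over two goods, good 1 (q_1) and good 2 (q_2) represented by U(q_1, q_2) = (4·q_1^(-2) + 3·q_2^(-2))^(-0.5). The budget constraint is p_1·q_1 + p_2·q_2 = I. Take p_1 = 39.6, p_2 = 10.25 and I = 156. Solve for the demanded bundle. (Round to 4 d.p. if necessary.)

q_1* = 2.8775, q_2* = 4.1024

Numerically q_2/q_1 = 1.425643, so q_1* = 156/(39.6 + 10.25·1.425643) = 2.8775 and q_2* = 1.425643·2.8775 = 4.1024.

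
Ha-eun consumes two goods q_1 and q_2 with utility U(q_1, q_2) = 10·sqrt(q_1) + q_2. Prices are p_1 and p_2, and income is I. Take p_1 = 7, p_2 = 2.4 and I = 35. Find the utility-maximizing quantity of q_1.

Set MRS = p_1/p_2: 5·q_1^(−1/2) = p_1/p_2.
Thus q_1* = (5·p_2/p_1)² — independent of I — with the rest of income spent on q_2.
Plugging in: q_1* = (5·2.4/7)² = 2.9388.

q_1* = 2.9388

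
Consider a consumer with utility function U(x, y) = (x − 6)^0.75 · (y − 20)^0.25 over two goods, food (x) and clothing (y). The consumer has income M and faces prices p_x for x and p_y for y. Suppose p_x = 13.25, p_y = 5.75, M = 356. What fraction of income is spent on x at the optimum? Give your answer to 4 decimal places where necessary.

Let x' = x−6, y' = y−20. MRS = 3·y'/x' = p_x/p_y.
Substituting into the budget: x* = 6 + 0.75·(M − 6·p_x − 20·p_y)/p_x, and y* = 20 + 0.25·(…)/p_y.
Discretionary income = 356 − 6·13.25 − 20·5.75 = 161.5; x* = 6 + 0.75·161.5/13.25 = 15.1415; y* = 20 + 0.25·161.5/5.75 = 27.0217.
Expenditure on x: 13.25·15.1415 = 200.625; share = 0.5636.

share on x = 0.5636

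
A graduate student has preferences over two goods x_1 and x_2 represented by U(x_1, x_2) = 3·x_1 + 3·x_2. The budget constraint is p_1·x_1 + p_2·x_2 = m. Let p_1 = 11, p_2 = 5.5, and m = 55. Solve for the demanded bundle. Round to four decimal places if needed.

x_1* = 0, x_2* = 10

Linear utility — the consumer picks whichever good has higher MU/price: 3/11 = 0.2727 vs 3/5.5 = 0.5455.
x_2 gives more utility per dollar, so spend all income on x_2: x_2* = m/p_2, x_1* = 0.
Numerically: x_1* = 0, x_2* = 10.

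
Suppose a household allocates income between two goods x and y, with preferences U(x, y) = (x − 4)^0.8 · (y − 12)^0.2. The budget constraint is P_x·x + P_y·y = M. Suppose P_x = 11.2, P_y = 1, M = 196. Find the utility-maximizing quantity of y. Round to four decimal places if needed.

y* = 39.84

MRS = 4·(y−12)/(x−4). Tangency with P_x/P_y gives y−12 = (1/4)·(P_x/P_y)·(x−4).
Substituting into the budget: x* = 4 + 0.8·(M − 4·P_x − 12·P_y)/P_x, and y* = 12 + 0.2·(…)/P_y.
Discretionary income = 196 − 4·11.2 − 12·1 = 139.2; y* = 12 + 0.2·139.2/1 = 39.84.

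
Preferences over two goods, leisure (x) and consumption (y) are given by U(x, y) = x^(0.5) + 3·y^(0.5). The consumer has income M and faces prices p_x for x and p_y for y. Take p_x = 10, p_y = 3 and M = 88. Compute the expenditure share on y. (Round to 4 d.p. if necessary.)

share on y = 0.9677

Numerically y/x = 100, so x* = 88/(10 + 3·100) = 0.2839 and y* = 100·0.2839 = 28.3871.
Expenditure on y: 3·28.3871 = 85.1613; share = 0.9677.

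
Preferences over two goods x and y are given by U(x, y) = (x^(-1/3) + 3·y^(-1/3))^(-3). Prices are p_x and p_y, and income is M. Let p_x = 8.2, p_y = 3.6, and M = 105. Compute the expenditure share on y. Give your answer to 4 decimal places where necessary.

share on y = 0.6498

MU_x ∝ x^(-4/3), MU_y ∝ 3·y^(-4/3), so MRS = (1/3)·(y/x)^(4/3) = p_x/p_y.
Hence y/x = (3·p_x/p_y)^(1/(4/3)), i.e. raised to the 0.75 power.
Substitute y = (y/x)·x into the budget: x* = M/(p_x + p_y·(y/x)).
Numerically y/x = 4.226438, so x* = 105/(8.2 + 3.6·4.226438) = 4.4843 and y* = 4.226438·4.4843 = 18.9525.
Expenditure on y: 3.6·18.9525 = 68.229; share = 0.6498.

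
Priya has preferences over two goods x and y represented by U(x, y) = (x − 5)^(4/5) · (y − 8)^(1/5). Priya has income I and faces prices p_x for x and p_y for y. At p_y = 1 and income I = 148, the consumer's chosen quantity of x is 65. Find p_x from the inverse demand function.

p_x = 1.75

MRS = 4·(y−8)/(x−5). Tangency with p_x/p_y gives y−8 = (1/4)·(p_x/p_y)·(x−5).
After buying the subsistence bundle (5, 8), a share 0.8 of the remaining income goes to x: x* = 5 + 0.8·(I − 5p_x − 8p_y)/p_x.
Set x* = 65 in the demand function and solve for p_x: p_x = 1.75.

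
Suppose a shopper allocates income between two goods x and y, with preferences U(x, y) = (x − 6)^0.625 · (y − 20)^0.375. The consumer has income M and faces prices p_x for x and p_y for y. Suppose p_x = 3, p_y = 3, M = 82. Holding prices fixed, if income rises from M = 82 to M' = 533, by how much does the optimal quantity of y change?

Let x' = x−6, y' = y−20. MRS = (5/3)·y'/x' = p_x/p_y.
After buying the subsistence bundle (6, 20), a share 0.625 of the remaining income goes to x: x* = 6 + 0.625·(M − 6p_x − 20p_y)/p_x.
Discretionary income = 82 − 6·3 − 20·3 = 4; y* = 20 + 0.375·4/3 = 20.5.
At M' = 533: y* = 76.875. Change: 76.875 − 20.5 = 56.375.

Δy* = 56.375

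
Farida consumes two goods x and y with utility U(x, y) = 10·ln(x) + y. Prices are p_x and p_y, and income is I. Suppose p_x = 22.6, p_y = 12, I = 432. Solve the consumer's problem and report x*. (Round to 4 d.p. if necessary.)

MU_x = 10/x, MU_y = 1. Tangency: 10/x = p_x/p_y.
So x*(p_x,p_y) = 10·p_y/p_x, independent of income; and y* = (I − 10·p_y)/p_y.
At the given prices: x* = 10·12/22.6 = 5.3097.

x* = 5.3097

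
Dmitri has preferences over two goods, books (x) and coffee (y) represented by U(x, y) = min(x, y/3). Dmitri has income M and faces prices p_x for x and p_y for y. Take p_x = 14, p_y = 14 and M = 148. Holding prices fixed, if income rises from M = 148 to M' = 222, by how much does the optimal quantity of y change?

With perfect complements, no substitution: consume in ratio x:y = 1:3.
Budget: p_x·x + p_y·3·x = M, so (p_x + 3·p_y)·x = M.
Demand: x*(p_x,p_y,M) = M/(p_x + 3·p_y), y* = 3·M/(p_x + 3·p_y).
Here 14 + 3·14 = 56, giving y* = 7.9286.
At M' = 222: y* = 11.8929. Change: 11.8929 − 7.9286 = 3.9643.

Δy* = 3.9643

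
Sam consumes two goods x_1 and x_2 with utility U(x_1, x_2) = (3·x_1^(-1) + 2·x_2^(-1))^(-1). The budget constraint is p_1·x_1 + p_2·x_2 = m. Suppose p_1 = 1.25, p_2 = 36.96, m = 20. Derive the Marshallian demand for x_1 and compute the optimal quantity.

x_1* = 2.9413

MU_x_1 ∝ 3·x_1^(-2), MU_x_2 ∝ 2·x_2^(-2), so MRS = (3/2)·(x_2/x_1)^(2) = p_1/p_2.
Hence x_2/x_1 = ((2/3)·p_1/p_2)^(1/(2)), i.e. raised to the 0.5 power.
Substitute x_2 = (x_2/x_1)·x_1 into the budget: x_1* = m/(p_1 + p_2·(x_2/x_1)).
Numerically x_2/x_1 = 0.150156, so x_1* = 20/(1.25 + 36.96·0.150156) = 2.9413.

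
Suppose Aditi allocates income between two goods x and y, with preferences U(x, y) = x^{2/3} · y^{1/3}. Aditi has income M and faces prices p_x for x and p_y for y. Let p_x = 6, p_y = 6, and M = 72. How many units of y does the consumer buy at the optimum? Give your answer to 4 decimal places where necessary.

At p_x=6, p_y=6, M=72: y* = 1/3·72/6 = 4.

y* = 4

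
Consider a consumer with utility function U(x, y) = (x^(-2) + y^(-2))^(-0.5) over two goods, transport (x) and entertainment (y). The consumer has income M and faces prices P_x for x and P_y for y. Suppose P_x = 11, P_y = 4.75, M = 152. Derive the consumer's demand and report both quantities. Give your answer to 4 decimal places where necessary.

x* = 8.7941, y* = 11.6347

MRS = MU_x/MU_y = (y/x)^(3). Set equal to P_x/P_y.
Solve for the ratio: y/x = [P_x/P_y]^(1/3).
Substitute y = (y/x)·x into the budget: x* = M/(P_x + P_y·(y/x)).
Numerically y/x = 1.32302, so x* = 152/(11 + 4.75·1.32302) = 8.7941 and y* = 1.32302·8.7941 = 11.6347.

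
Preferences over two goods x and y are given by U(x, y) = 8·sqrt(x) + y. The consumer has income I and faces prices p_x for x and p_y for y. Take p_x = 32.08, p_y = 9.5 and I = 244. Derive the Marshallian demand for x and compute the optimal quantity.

x* = 1.4031

Utility is quasi-linear in y; the FOC for x is 4/√x = p_x/p_y.
Thus x* = (4·p_y/p_x)² — independent of I — with the rest of income spent on y.
Plugging in: x* = (4·9.5/32.08)² = 1.4031.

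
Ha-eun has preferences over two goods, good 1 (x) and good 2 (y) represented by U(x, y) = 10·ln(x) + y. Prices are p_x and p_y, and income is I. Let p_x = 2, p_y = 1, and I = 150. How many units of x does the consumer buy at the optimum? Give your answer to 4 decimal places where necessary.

MU_x = 10/x, MU_y = 1. Tangency: 10/x = p_x/p_y.
So x*(p_x,p_y) = 10·p_y/p_x, independent of income; and y* = (I − 10·p_y)/p_y.
At the given prices: x* = 10·1/2 = 5.

x* = 5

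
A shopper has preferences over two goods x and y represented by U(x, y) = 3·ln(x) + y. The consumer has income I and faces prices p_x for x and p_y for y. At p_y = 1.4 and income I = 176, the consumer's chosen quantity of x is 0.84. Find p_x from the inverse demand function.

p_x = 5

MU_x = 3/x, MU_y = 1. Tangency: 3/x = p_x/p_y.
So x*(p_x,p_y) = 3·p_y/p_x, independent of income; and y* = (I − 3·p_y)/p_y.
Set x* = 0.84 in the demand function and solve for p_x: p_x = 5.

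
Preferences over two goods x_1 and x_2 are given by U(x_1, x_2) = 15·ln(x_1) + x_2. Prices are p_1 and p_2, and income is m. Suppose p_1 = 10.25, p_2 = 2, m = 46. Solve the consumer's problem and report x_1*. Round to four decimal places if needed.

x_1* = 2.9268

Set MRS = p_1/p_2: (15/x_1)/1 = p_1/p_2.
So x_1*(p_1,p_2) = 15·p_2/p_1, independent of income; and x_2* = (m − 15·p_2)/p_2.
At the given prices: x_1* = 15·2/10.25 = 2.9268.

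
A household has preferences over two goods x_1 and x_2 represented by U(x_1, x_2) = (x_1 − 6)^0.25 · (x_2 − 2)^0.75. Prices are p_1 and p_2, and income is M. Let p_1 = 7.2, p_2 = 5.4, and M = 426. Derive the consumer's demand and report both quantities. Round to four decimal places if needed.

This is Cobb-Douglas in (x_1−6, x_2−2): tangency gives 0.25·p_2·(x_2−2) = 0.75·p_1·(x_1−6).
Substituting into the budget: x_1* = 6 + 0.25·(M − 6·p_1 − 2·p_2)/p_1, and x_2* = 2 + 0.75·(…)/p_2.
Discretionary income = 426 − 6·7.2 − 2·5.4 = 372; x_1* = 6 + 0.25·372/7.2 = 18.9167; x_2* = 2 + 0.75·372/5.4 = 53.6667.

x_1* = 18.9167, x_2* = 53.6667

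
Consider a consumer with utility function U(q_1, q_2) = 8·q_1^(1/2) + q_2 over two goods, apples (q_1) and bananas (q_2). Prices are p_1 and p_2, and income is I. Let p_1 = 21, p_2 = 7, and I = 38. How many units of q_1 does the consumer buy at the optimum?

q_1* = 1.7778

MU_q_1 = 4/√q_1, MU_q_2 = 1. Tangency: 4/√q_1 = p_1/p_2.
Solve: √q_1 = 4·p_2/p_1, so q_1*(p_1,p_2) = (4·p_2/p_1)², and q_2* = (I − p_1·q_1*)/p_2.
Plugging in: q_1* = (4·7/21)² = 1.7778.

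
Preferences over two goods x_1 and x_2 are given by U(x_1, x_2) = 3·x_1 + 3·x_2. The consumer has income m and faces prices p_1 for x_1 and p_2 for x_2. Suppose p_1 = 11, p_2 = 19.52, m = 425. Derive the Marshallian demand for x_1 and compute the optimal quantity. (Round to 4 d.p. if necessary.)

x_1 gives more utility per dollar, so spend all income on x_1: x_1* = m/p_1, x_2* = 0.
Numerically: x_1* = 38.6364, x_2* = 0.

x_1* = 38.6364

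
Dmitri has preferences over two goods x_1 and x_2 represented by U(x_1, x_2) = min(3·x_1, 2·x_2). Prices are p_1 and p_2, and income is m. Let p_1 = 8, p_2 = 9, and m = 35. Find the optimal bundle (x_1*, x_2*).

With perfect complements, no substitution: consume in ratio x_1:x_2 = 2:3.
Budget: p_1·x_1 + p_2·(3/2)·x_1 = m, so (2·p_1 + 3·p_2)·x_1 = 2·m.
Demand: x_1*(p_1,p_2,m) = 2·m/(2·p_1 + 3·p_2), x_2* = 3·m/(2·p_1 + 3·p_2).
Here 2·8 + 3·9 = 43, giving x_1* = 1.6279 and x_2* = 2.4419.

x_1* = 1.6279, x_2* = 2.4419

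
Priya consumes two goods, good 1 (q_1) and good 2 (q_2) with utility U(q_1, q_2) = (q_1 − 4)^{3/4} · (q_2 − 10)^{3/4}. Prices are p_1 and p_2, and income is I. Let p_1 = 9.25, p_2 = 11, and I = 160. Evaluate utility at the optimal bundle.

This is Cobb-Douglas in (q_1−4, q_2−10): tangency gives 0.75·p_2·(q_2−10) = 0.75·p_1·(q_1−4).
Substituting into the budget: q_1* = 4 + 0.5·(I − 4·p_1 − 10·p_2)/p_1, and q_2* = 10 + 0.5·(…)/p_2.
Discretionary income = 160 − 4·9.25 − 10·11 = 13; q_1* = 4 + 0.5·13/9.25 = 4.7027; q_2* = 10 + 0.5·13/11 = 10.5909.
Utility at the optimum: U(4.7027, 10.5909) = 0.5173.

V = 0.5173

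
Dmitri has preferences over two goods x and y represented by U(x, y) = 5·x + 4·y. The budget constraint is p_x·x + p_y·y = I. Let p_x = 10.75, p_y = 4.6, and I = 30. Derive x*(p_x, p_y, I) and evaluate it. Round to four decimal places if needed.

x* = 0

Perfect substitutes: compare marginal utility per dollar. 5/p_x vs 4/p_y → 0.4651 vs 0.8696.
y gives more utility per dollar, so spend all income on y: y* = I/p_y, x* = 0.
Numerically: x* = 0, y* = 6.5217.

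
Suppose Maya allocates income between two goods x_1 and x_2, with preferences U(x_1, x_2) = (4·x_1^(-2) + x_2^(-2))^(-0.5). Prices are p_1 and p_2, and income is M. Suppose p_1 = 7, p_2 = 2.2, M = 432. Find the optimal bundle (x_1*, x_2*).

MRS = MU_x_1/MU_x_2 = 4·(x_2/x_1)^(3). Set equal to p_1/p_2.
Solve for the ratio: x_2/x_1 = [(1/4)·p_1/p_2]^(1/3).
Substitute x_2 = (x_2/x_1)·x_1 into the budget: x_1* = M/(p_1 + p_2·(x_2/x_1)).
Numerically x_2/x_1 = 0.926556, so x_1* = 432/(7 + 2.2·0.926556) = 47.7959 and x_2* = 0.926556·47.7959 = 44.2856.

x_1* = 47.7959, x_2* = 44.2856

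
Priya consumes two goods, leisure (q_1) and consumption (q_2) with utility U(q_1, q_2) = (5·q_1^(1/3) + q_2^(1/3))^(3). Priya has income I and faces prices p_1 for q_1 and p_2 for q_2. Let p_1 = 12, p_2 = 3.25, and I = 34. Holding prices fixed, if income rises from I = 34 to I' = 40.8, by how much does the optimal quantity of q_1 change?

Δq_1* = 0.4836

From the CES first-order condition, 5·(q_2/q_1)^(2/3) = p_1/p_2.
Hence q_2/q_1 = ((1/5)·p_1/p_2)^(1/(2/3)), i.e. raised to the 1.5 power.
With the ratio pinned down, the budget gives q_1* = I/(p_1 + p_2·(q_2/q_1)) and q_2* = (q_2/q_1)·q_1*.
Numerically q_2/q_1 = 0.634588, so q_1* = 34/(12 + 3.25·0.634588) = 2.4178.
At I' = 40.8: q_1* = 2.9014. Change: 2.9014 − 2.4178 = 0.4836.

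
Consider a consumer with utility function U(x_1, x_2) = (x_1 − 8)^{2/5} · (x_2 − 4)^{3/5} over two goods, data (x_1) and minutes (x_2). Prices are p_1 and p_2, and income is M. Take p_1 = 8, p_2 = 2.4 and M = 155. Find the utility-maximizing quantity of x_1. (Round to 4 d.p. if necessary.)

This is Cobb-Douglas in (x_1−8, x_2−4): tangency gives 0.4·p_2·(x_2−4) = 0.6·p_1·(x_1−8).
Substituting into the budget: x_1* = 8 + 0.4·(M − 8·p_1 − 4·p_2)/p_1, and x_2* = 4 + 0.6·(…)/p_2.
Discretionary income = 155 − 8·8 − 4·2.4 = 81.4; x_1* = 8 + 0.4·81.4/8 = 12.07.

x_1* = 12.07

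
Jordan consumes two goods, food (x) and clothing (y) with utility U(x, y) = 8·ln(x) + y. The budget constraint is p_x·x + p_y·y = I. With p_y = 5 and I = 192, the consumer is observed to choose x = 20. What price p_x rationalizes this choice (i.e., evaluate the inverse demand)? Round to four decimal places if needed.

p_x = 2

MU_x = 8/x, MU_y = 1. Tangency: 8/x = p_x/p_y.
So x*(p_x,p_y) = 8·p_y/p_x, independent of income; and y* = (I − 8·p_y)/p_y.
Set x* = 20 in the demand function and solve for p_x: p_x = 2.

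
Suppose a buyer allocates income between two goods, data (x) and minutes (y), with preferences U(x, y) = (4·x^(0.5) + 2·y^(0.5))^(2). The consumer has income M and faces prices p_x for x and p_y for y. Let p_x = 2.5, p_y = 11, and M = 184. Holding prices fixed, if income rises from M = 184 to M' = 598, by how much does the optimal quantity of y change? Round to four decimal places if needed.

Δy* = 2.0235

Substitute y = (y/x)·x into the budget: x* = M/(p_x + p_y·(y/x)).
Numerically y/x = 0.012913, so x* = 184/(2.5 + 11·0.012913) = 69.643 and y* = 0.012913·69.643 = 0.8993.
At M' = 598: y* = 2.9228. Change: 2.9228 − 0.8993 = 2.0235.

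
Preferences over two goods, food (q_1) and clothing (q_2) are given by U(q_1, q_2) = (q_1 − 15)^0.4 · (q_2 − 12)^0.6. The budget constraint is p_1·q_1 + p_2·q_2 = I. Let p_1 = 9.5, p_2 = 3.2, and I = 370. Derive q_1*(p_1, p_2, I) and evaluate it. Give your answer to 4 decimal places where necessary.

q_1* = 22.9621

This is Cobb-Douglas in (q_1−15, q_2−12): tangency gives 0.4·p_2·(q_2−12) = 0.6·p_1·(q_1−15).
Substituting into the budget: q_1* = 15 + 0.4·(I − 15·p_1 − 12·p_2)/p_1, and q_2* = 12 + 0.6·(…)/p_2.
Discretionary income = 370 − 15·9.5 − 12·3.2 = 189.1; q_1* = 15 + 0.4·189.1/9.5 = 22.9621.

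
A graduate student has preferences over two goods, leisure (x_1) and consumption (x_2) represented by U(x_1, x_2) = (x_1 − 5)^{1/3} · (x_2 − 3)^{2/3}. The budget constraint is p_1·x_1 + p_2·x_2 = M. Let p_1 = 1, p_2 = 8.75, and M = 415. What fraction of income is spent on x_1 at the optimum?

MRS = (1/2)·(x_2−3)/(x_1−5). Tangency with p_1/p_2 gives x_2−3 = 2·(p_1/p_2)·(x_1−5).
Substituting into the budget: x_1* = 5 + 1/3·(M − 5·p_1 − 3·p_2)/p_1, and x_2* = 3 + 2/3·(…)/p_2.
Discretionary income = 415 − 5·1 − 3·8.75 = 383.75; x_1* = 5 + 1/3·383.75/1 = 132.9167; x_2* = 3 + 2/3·383.75/8.75 = 32.2381.
Expenditure on x_1: 1·132.9167 = 132.9167; share = 0.3203.

share on x_1 = 0.3203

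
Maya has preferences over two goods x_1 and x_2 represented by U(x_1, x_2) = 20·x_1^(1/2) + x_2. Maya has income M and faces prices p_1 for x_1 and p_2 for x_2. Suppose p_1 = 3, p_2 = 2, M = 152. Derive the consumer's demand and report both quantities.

x_1* = 44.4444, x_2* = 9.3333

Set MRS = p_1/p_2: 10·x_1^(−1/2) = p_1/p_2.
Thus x_1* = (10·p_2/p_1)² — independent of M — with the rest of income spent on x_2.
Plugging in: x_1* = (10·2/3)² = 44.4444, x_2* = 9.3333.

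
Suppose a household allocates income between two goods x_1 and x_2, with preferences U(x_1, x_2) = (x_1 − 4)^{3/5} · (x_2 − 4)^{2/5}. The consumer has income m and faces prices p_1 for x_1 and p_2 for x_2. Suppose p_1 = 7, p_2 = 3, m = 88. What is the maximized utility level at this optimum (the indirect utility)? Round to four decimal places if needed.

Let x_1' = x_1−4, x_2' = x_2−4. MRS = (3/2)·x_2'/x_1' = p_1/p_2.
Substituting into the budget: x_1* = 4 + 0.6·(m − 4·p_1 − 4·p_2)/p_1, and x_2* = 4 + 0.4·(…)/p_2.
Discretionary income = 88 − 4·7 − 4·3 = 48; x_1* = 4 + 0.6·48/7 = 8.1143; x_2* = 4 + 0.4·48/3 = 10.4.
Utility at the optimum: U(8.1143, 10.4) = 4.9096.

V = 4.9096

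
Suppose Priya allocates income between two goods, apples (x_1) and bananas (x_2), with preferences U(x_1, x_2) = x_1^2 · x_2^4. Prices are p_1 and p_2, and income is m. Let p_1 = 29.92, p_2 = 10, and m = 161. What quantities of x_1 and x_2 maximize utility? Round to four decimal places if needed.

x_1* = 1.7937, x_2* = 10.7333

The MRS is (1/2)·x_2/x_1. Set MRS = p_1/p_2.
Rearranging, p_2·x_2 = 2·p_1·x_1. Substituting into the budget gives p_1·x_1·(1 + 2) = m.
Demand: x_1*(p_1,p_2,m) = 1/3·m/p_1 and x_2* = 2/3·m/p_2.
At p_1=29.92, p_2=10, m=161: x_1* = 1/3·161/29.92 = 1.7937, x_2* = 10.7333.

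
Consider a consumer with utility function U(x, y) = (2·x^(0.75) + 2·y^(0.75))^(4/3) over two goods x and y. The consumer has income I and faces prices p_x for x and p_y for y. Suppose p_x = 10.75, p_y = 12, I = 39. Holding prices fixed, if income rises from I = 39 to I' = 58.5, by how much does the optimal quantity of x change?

MRS = MU_x/MU_y = (y/x)^(0.25). Set equal to p_x/p_y.
Hence y/x = (p_x/p_y)^(1/(0.25)), i.e. raised to the 4 power.
With the ratio pinned down, the budget gives x* = I/(p_x + p_y·(y/x)) and y* = (y/x)·x*.
Numerically y/x = 0.644034, so x* = 39/(10.75 + 12·0.644034) = 2.1106.
At I' = 58.5: x* = 3.1659. Change: 3.1659 − 2.1106 = 1.0553.

Δx* = 1.0553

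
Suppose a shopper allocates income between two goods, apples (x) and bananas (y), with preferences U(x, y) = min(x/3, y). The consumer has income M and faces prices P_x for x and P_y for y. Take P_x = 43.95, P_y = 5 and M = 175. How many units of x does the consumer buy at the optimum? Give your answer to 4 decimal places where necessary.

Leontief preferences: the optimum is at the kink where x/3 = y/1, i.e. y = (1/3)·x.
Budget: P_x·x + P_y·(1/3)·x = M, so (3·P_x + P_y)·x = 3·M.
Demand: x*(P_x,P_y,M) = 3·M/(3·P_x + P_y), y* = M/(3·P_x + P_y).
Here 3·43.95 + 5 = 136.85, giving x* = 3.8363.

x* = 3.8363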